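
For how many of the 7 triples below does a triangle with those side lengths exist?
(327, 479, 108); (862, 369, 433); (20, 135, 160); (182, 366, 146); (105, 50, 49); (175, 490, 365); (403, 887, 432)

(108,327,479): 108+327 ≤ 479 → not valid
(369,433,862): 369+433 ≤ 862 → not valid
(20,135,160): 20+135 ≤ 160 → not valid
(146,182,366): 146+182 ≤ 366 → not valid
(49,50,105): 49+50 ≤ 105 → not valid
(175,365,490): 175+365 > 490 → valid
(403,432,887): 403+432 ≤ 887 → not valid
1 of the 7 triples forms a triangle.

1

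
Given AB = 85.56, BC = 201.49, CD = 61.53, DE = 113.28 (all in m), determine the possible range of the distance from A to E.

The maximum is all hops collinear in one direction: 85.56 + 201.49 + 61.53 + 113.28 = 461.86.
The longest hop is 201.49; the others sum to 260.37. Since 201.49 ≤ 260.37, the path can fold back on itself completely, so the minimum distance is 0.

0 ≤ AE ≤ 461.86 m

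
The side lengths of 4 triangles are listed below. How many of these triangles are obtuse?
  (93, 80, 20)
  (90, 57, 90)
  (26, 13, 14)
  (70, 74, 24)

2

(93,80,20): 20²+80² = 6800 < 8649 = 93² → obtuse
(90,57,90): 57²+90² = 11349 > 8100 = 90² → acute
(26,13,14): 13²+14² = 365 < 676 = 26² → obtuse
(70,74,24): 24²+70² = 5476 = 74² → right
2 of the 4 are obtuse.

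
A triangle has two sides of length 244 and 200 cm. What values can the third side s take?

By the triangle inequality, s must be less than 244 + 200 = 444 and greater than |244 − 200| = 44.

44 < s < 444 (cm)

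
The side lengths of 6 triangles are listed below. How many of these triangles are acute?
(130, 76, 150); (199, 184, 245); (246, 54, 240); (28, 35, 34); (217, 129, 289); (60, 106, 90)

4

(130,76,150): 76²+130² = 22676 > 22500 = 150² → acute
(199,184,245): 184²+199² = 73457 > 60025 = 245² → acute
(246,54,240): 54²+240² = 60516 = 246² → right
(28,35,34): 28²+34² = 1940 > 1225 = 35² → acute
(217,129,289): 129²+217² = 63730 < 83521 = 289² → obtuse
(60,106,90): 60²+90² = 11700 > 11236 = 106² → acute
4 of the 6 are acute.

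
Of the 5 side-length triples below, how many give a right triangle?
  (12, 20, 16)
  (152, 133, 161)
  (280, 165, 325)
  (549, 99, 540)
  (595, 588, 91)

4

(12,20,16): 12²+16² = 400 = 20² → right
(152,133,161): 133²+152² = 40793 > 25921 = 161² → acute
(280,165,325): 165²+280² = 105625 = 325² → right
(549,99,540): 99²+540² = 301401 = 549² → right
(595,588,91): 91²+588² = 354025 = 595² → right
4 of the 5 are right.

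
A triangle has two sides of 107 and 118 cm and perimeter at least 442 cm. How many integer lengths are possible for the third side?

8

Triangle inequality: 11 < x < 225. Perimeter ≥ 442 gives x ≥ 442 − 107 − 118 = 217.
So 217 ≤ x < 225; integers 217 through 224: 8 values.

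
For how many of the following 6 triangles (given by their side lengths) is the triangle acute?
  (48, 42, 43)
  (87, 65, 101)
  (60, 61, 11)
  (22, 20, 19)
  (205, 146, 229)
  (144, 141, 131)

(48,42,43): 42²+43² = 3613 > 2304 = 48² → acute
(87,65,101): 65²+87² = 11794 > 10201 = 101² → acute
(60,61,11): 11²+60² = 3721 = 61² → right
(22,20,19): 19²+20² = 761 > 484 = 22² → acute
(205,146,229): 146²+205² = 63341 > 52441 = 229² → acute
(144,141,131): 131²+141² = 37042 > 20736 = 144² → acute
5 of the 6 are acute.

5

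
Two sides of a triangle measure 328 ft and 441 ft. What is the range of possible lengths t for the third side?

113 < t < 769

By the triangle inequality, t must be less than 328 + 441 = 769 and greater than |328 − 441| = 113.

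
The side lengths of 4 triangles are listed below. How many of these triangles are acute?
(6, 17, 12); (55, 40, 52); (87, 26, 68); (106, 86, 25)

1

(6,17,12): 6²+12² = 180 < 289 = 17² → obtuse
(55,40,52): 40²+52² = 4304 > 3025 = 55² → acute
(87,26,68): 26²+68² = 5300 < 7569 = 87² → obtuse
(106,86,25): 25²+86² = 8021 < 11236 = 106² → obtuse
1 of the 4 is acute.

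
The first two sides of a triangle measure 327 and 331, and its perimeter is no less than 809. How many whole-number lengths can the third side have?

507

Triangle inequality: 4 < x < 658. Perimeter ≥ 809 gives x ≥ 809 − 327 − 331 = 151.
So 151 ≤ x < 658; integers 151 through 657: 507 values.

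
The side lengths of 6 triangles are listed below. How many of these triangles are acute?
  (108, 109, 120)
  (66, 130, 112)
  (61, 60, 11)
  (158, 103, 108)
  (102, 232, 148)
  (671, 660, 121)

(108,109,120): 108²+109² = 23545 > 14400 = 120² → acute
(66,130,112): 66²+112² = 16900 = 130² → right
(61,60,11): 11²+60² = 3721 = 61² → right
(158,103,108): 103²+108² = 22273 < 24964 = 158² → obtuse
(102,232,148): 102²+148² = 32308 < 53824 = 232² → obtuse
(671,660,121): 121²+660² = 450241 = 671² → right
1 of the 6 is acute.

1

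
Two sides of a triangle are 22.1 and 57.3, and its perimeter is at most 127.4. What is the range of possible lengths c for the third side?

35.2 < c ≤ 48.0

Triangle inequality alone gives 35.2 < c < 79.4.
The perimeter condition gives c ≤ 127.4 − 22.1 − 57.3 = 48.0.
Intersecting the two: 35.2 < c ≤ 48.0.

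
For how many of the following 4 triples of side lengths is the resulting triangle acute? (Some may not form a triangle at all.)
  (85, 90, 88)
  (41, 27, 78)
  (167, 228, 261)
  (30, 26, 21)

3

(85,90,88): 85²+88² = 14969 > 8100 = 90² → acute
(41,27,78): 27+41 ≤ 78, not a triangle
(167,228,261): 167²+228² = 79873 > 68121 = 261² → acute
(30,26,21): 21²+26² = 1117 > 900 = 30² → acute
3 of the 4 are acute.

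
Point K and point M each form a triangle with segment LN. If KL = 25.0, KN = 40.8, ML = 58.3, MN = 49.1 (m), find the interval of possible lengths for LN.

From triangle KLN: |25.0 − 40.8| < LN < 25.0 + 40.8, i.e. 15.8 < LN < 65.8.
From triangle MLN: 9.2 < LN < 107.4.
Both must hold, so LN lies in the intersection.

15.8 < LN < 65.8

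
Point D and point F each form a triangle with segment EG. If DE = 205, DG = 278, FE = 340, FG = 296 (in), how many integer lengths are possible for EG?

409

From triangle DEG: 73 < EG < 483.
From triangle FEG: 44 < EG < 636.
Intersection: 73 < EG < 483, so integers 74 through 482: 409 values.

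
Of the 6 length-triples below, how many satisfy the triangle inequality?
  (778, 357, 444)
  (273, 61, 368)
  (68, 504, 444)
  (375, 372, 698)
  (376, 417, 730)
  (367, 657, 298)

(357,444,778): 357+444 > 778 → valid
(61,273,368): 61+273 ≤ 368 → not valid
(68,444,504): 68+444 > 504 → valid
(372,375,698): 372+375 > 698 → valid
(376,417,730): 376+417 > 730 → valid
(298,367,657): 298+367 > 657 → valid
5 of the 6 triples form a triangle.

5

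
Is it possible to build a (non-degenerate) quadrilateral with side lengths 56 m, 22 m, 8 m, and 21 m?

For a quadrilateral, each side must be shorter than the sum of the others.
Here the longest side is 56, but the remaining 3 sides sum to only 51.

No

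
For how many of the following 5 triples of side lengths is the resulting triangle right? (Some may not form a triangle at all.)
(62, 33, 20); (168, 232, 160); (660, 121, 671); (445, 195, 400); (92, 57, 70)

(62,33,20): 20+33 ≤ 62, not a triangle
(168,232,160): 160²+168² = 53824 = 232² → right
(660,121,671): 121²+660² = 450241 = 671² → right
(445,195,400): 195²+400² = 198025 = 445² → right
(92,57,70): 57²+70² = 8149 < 8464 = 92² → obtuse
3 of the 5 are right.

3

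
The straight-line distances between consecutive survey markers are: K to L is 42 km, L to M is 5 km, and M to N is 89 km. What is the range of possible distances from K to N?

42 ≤ KN ≤ 136 km

The maximum is all hops collinear in one direction: 42 + 5 + 89 = 136.
The longest hop is 89; the others sum to 47. Folding the others back against it leaves at least 89 − 47 = 42.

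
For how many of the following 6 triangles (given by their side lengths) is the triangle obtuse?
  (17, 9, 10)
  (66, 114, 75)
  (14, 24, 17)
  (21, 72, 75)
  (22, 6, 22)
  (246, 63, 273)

(17,9,10): 9²+10² = 181 < 289 = 17² → obtuse
(66,114,75): 66²+75² = 9981 < 12996 = 114² → obtuse
(14,24,17): 14²+17² = 485 < 576 = 24² → obtuse
(21,72,75): 21²+72² = 5625 = 75² → right
(22,6,22): 6²+22² = 520 > 484 = 22² → acute
(246,63,273): 63²+246² = 64485 < 74529 = 273² → obtuse
4 of the 6 are obtuse.

4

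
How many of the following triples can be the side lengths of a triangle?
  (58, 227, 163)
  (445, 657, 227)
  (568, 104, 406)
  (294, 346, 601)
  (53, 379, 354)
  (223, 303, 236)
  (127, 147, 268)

(58,163,227): 58+163 ≤ 227 → not valid
(227,445,657): 227+445 > 657 → valid
(104,406,568): 104+406 ≤ 568 → not valid
(294,346,601): 294+346 > 601 → valid
(53,354,379): 53+354 > 379 → valid
(223,236,303): 223+236 > 303 → valid
(127,147,268): 127+147 > 268 → valid
5 of the 7 triples form a triangle.

5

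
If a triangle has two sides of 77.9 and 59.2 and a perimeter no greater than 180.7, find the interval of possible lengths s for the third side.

18.7 < s ≤ 43.6

Triangle inequality alone gives 18.7 < s < 137.1.
The perimeter condition gives s ≤ 180.7 − 77.9 − 59.2 = 43.6.
Intersecting the two: 18.7 < s ≤ 43.6.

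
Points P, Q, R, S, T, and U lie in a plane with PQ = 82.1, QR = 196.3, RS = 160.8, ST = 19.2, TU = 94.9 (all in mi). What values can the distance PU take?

The maximum is all hops collinear in one direction: 82.1 + 196.3 + 160.8 + 19.2 + 94.9 = 553.3.
The longest hop is 196.3; the others sum to 357.0. Since 196.3 ≤ 357.0, the path can fold back on itself completely, so the minimum distance is 0.

0 ≤ PU ≤ 553.3 mi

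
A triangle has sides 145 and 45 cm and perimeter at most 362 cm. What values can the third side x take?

100 < x ≤ 172 cm

Triangle inequality alone gives 100 < x < 190.
The perimeter condition gives x ≤ 362 − 145 − 45 = 172.
Intersecting the two: 100 < x ≤ 172.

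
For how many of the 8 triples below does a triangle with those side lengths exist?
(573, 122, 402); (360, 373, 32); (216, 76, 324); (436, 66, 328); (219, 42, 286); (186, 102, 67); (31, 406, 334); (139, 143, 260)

(122,402,573): 122+402 ≤ 573 → not valid
(32,360,373): 32+360 > 373 → valid
(76,216,324): 76+216 ≤ 324 → not valid
(66,328,436): 66+328 ≤ 436 → not valid
(42,219,286): 42+219 ≤ 286 → not valid
(67,102,186): 67+102 ≤ 186 → not valid
(31,334,406): 31+334 ≤ 406 → not valid
(139,143,260): 139+143 > 260 → valid
2 of the 8 triples form a triangle.

2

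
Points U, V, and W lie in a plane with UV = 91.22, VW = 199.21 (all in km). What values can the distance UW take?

107.99 ≤ UW ≤ 290.43 km

By the triangle inequality, |91.22 − 199.21| ≤ UW ≤ 91.22 + 199.21.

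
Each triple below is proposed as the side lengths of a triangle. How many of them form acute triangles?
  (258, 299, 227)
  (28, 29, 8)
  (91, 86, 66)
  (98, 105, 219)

(258,299,227): 227²+258² = 118093 > 89401 = 299² → acute
(28,29,8): 8²+28² = 848 > 841 = 29² → acute
(91,86,66): 66²+86² = 11752 > 8281 = 91² → acute
(98,105,219): 98+105 ≤ 219, not a triangle
3 of the 4 are acute.

3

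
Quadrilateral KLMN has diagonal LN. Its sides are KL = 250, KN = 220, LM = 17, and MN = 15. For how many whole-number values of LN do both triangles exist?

1

From triangle KLN: 30 < LN < 470.
From triangle MLN: 2 < LN < 32.
Intersection: 30 < LN < 32, so integers 31 through 31: 1 values.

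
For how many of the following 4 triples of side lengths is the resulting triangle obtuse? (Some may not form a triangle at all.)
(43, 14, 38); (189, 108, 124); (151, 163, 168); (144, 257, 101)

(43,14,38): 14²+38² = 1640 < 1849 = 43² → obtuse
(189,108,124): 108²+124² = 27040 < 35721 = 189² → obtuse
(151,163,168): 151²+163² = 49370 > 28224 = 168² → acute
(144,257,101): 101+144 ≤ 257, not a triangle
2 of the 4 are obtuse.

2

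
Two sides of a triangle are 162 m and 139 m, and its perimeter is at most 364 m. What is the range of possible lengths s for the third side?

Triangle inequality alone gives 23 < s < 301.
The perimeter condition gives s ≤ 364 − 162 − 139 = 63.
Intersecting the two: 23 < s ≤ 63.

23 < s ≤ 63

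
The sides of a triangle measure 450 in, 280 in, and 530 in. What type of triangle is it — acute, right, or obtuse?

right

Compare the square of the longest side to the sum of squares of the other two: 280² + 450² = 280900 = 530².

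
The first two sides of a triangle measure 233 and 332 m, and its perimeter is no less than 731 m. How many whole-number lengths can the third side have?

Triangle inequality: 99 < x < 565. Perimeter ≥ 731 gives x ≥ 731 − 233 − 332 = 166.
So 166 ≤ x < 565; integers 166 through 564: 399 values.

399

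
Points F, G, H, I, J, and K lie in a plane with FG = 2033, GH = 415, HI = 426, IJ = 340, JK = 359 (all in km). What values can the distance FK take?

493 ≤ FK ≤ 3573 km

The maximum is all hops collinear in one direction: 2033 + 415 + 426 + 340 + 359 = 3573.
The longest hop is 2033; the others sum to 1540. Folding the others back against it leaves at least 2033 − 1540 = 493.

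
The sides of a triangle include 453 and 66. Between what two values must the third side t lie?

By the triangle inequality, t must be less than 453 + 66 = 519 and greater than |453 − 66| = 387.

387 < t < 519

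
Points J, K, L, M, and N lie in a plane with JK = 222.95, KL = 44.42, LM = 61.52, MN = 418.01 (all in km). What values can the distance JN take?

The maximum is all hops collinear in one direction: 222.95 + 44.42 + 61.52 + 418.01 = 746.90.
The longest hop is 418.01; the others sum to 328.89. Folding the others back against it leaves at least 418.01 − 328.89 = 89.12.

89.12 ≤ JN ≤ 746.90 km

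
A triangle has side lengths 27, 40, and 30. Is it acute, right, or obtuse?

acute

Compare the square of the longest side to the sum of squares of the other two: 27² + 30² = 1629 > 1600 = 40².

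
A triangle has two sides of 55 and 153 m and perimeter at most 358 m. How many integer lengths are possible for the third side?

52

Triangle inequality: 98 < x < 208. Perimeter ≤ 358 gives x ≤ 358 − 55 − 153 = 150.
So 98 < x ≤ 150; integers 99 through 150: 52 values.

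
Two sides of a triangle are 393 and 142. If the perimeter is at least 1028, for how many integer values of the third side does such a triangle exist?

Triangle inequality: 251 < x < 535. Perimeter ≥ 1028 gives x ≥ 1028 − 393 − 142 = 493.
So 493 ≤ x < 535; integers 493 through 534: 42 values.

42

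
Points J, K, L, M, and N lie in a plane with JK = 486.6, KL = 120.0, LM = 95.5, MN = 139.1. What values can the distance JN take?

132.0 ≤ JN ≤ 841.2

The maximum is all hops collinear in one direction: 486.6 + 120.0 + 95.5 + 139.1 = 841.2.
The longest hop is 486.6; the others sum to 354.6. Folding the others back against it leaves at least 486.6 − 354.6 = 132.0.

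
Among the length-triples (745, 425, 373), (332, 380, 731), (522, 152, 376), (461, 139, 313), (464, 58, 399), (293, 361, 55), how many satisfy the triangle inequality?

2

(373,425,745): 373+425 > 745 → valid
(332,380,731): 332+380 ≤ 731 → not valid
(152,376,522): 152+376 > 522 → valid
(139,313,461): 139+313 ≤ 461 → not valid
(58,399,464): 58+399 ≤ 464 → not valid
(55,293,361): 55+293 ≤ 361 → not valid
2 of the 6 triples form a triangle.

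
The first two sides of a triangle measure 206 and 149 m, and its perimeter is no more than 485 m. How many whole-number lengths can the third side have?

73

Triangle inequality: 57 < x < 355. Perimeter ≤ 485 gives x ≤ 485 − 206 − 149 = 130.
So 57 < x ≤ 130; integers 58 through 130: 73 values.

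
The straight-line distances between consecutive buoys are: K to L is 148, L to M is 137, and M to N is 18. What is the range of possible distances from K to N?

The maximum is all hops collinear in one direction: 148 + 137 + 18 = 303.
The longest hop is 148; the others sum to 155. Since 148 ≤ 155, the path can fold back on itself completely, so the minimum distance is 0.

0 ≤ KN ≤ 303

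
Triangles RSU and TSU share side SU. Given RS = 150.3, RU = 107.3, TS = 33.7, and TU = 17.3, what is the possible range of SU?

43.0 < SU < 51.0

From triangle RSU: |150.3 − 107.3| < SU < 150.3 + 107.3, i.e. 43.0 < SU < 257.6.
From triangle TSU: 16.4 < SU < 51.0.
Both must hold, so SU lies in the intersection.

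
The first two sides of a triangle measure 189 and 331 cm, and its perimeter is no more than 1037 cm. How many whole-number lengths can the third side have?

Triangle inequality: 142 < x < 520. Perimeter ≤ 1037 gives x ≤ 1037 − 189 − 331 = 517.
So 142 < x ≤ 517; integers 143 through 517: 375 values.

375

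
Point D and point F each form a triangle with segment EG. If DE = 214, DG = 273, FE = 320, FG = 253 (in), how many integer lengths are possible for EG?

From triangle DEG: 59 < EG < 487.
From triangle FEG: 67 < EG < 573.
Intersection: 67 < EG < 487, so integers 68 through 486: 419 values.

419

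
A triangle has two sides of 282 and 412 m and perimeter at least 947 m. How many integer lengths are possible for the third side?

Triangle inequality: 130 < x < 694. Perimeter ≥ 947 gives x ≥ 947 − 282 − 412 = 253.
So 253 ≤ x < 694; integers 253 through 693: 441 values.

441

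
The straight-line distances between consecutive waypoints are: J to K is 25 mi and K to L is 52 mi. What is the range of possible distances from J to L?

By the triangle inequality, |25 − 52| ≤ JL ≤ 25 + 52.

27 ≤ JL ≤ 77 mi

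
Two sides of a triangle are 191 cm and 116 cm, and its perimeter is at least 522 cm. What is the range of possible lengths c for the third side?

Triangle inequality alone gives 75 < c < 307.
The perimeter condition gives c ≥ 522 − 191 − 116 = 215.
Intersecting the two: 215 ≤ c < 307.

215 ≤ c < 307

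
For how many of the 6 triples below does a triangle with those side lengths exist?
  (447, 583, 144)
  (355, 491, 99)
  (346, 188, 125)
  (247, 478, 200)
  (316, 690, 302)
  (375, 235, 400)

2

(144,447,583): 144+447 > 583 → valid
(99,355,491): 99+355 ≤ 491 → not valid
(125,188,346): 125+188 ≤ 346 → not valid
(200,247,478): 200+247 ≤ 478 → not valid
(302,316,690): 302+316 ≤ 690 → not valid
(235,375,400): 235+375 > 400 → valid
2 of the 6 triples form a triangle.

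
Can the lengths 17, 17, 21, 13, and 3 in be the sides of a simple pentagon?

A pentagon exists iff every side is shorter than the sum of the others — equivalently, the longest side is less than the sum of the rest.
Longest side 21 < 50 (sum of the remaining 4), so yes.

Yes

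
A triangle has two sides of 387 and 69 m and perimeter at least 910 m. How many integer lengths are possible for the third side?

2

Triangle inequality: 318 < x < 456. Perimeter ≥ 910 gives x ≥ 910 − 387 − 69 = 454.
So 454 ≤ x < 456; integers 454 through 455: 2 values.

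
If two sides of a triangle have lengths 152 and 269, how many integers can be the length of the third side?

The third side lies in the open interval (117, 421).
Integers from 118 to 420 inclusive: 420 − 118 + 1 = 303.

303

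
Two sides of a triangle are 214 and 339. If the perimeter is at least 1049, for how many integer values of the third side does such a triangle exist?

Triangle inequality: 125 < x < 553. Perimeter ≥ 1049 gives x ≥ 1049 − 214 − 339 = 496.
So 496 ≤ x < 553; integers 496 through 552: 57 values.

57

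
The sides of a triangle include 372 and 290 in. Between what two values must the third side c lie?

By the triangle inequality, c must be less than 372 + 290 = 662 and greater than |372 − 290| = 82.

82 < c < 662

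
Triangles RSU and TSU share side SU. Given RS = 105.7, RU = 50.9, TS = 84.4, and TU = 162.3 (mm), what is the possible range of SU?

77.9 < SU < 156.6

From triangle RSU: |105.7 − 50.9| < SU < 105.7 + 50.9, i.e. 54.8 < SU < 156.6.
From triangle TSU: 77.9 < SU < 246.7.
Both must hold, so SU lies in the intersection.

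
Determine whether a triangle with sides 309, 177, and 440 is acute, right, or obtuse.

Compare the square of the longest side to the sum of squares of the other two: 177² + 309² = 126810 < 193600 = 440².

obtuse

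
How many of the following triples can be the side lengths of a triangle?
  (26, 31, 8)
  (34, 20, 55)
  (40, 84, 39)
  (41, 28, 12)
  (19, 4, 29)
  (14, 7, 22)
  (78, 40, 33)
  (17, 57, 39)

(8,26,31): 8+26 > 31 → valid
(20,34,55): 20+34 ≤ 55 → not valid
(39,40,84): 39+40 ≤ 84 → not valid
(12,28,41): 12+28 ≤ 41 → not valid
(4,19,29): 4+19 ≤ 29 → not valid
(7,14,22): 7+14 ≤ 22 → not valid
(33,40,78): 33+40 ≤ 78 → not valid
(17,39,57): 17+39 ≤ 57 → not valid
1 of the 8 triples forms a triangle.

1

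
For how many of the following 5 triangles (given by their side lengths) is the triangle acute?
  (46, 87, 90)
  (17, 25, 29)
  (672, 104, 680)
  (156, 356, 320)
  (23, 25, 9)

(46,87,90): 46²+87² = 9685 > 8100 = 90² → acute
(17,25,29): 17²+25² = 914 > 841 = 29² → acute
(672,104,680): 104²+672² = 462400 = 680² → right
(156,356,320): 156²+320² = 126736 = 356² → right
(23,25,9): 9²+23² = 610 < 625 = 25² → obtuse
2 of the 5 are acute.

2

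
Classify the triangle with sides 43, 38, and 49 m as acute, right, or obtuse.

acute

Compare the square of the longest side to the sum of squares of the other two: 38² + 43² = 3293 > 2401 = 49².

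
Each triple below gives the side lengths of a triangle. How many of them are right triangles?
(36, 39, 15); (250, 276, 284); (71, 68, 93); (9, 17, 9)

(36,39,15): 15²+36² = 1521 = 39² → right
(250,276,284): 250²+276² = 138676 > 80656 = 284² → acute
(71,68,93): 68²+71² = 9665 > 8649 = 93² → acute
(9,17,9): 9²+9² = 162 < 289 = 17² → obtuse
1 of the 4 is right.

1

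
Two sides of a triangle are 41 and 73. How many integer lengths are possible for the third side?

The third side lies in the open interval (32, 114).
Integers from 33 to 113 inclusive: 113 − 33 + 1 = 81.

81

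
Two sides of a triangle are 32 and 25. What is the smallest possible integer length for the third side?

8

The third side must be strictly greater than |32 − 25| = 7.
The smallest integer above 7 is 8.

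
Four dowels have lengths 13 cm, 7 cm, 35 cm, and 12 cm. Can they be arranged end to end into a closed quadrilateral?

For a quadrilateral, each side must be shorter than the sum of the others.
Here the longest side is 35, but the remaining 3 sides sum to only 32.

No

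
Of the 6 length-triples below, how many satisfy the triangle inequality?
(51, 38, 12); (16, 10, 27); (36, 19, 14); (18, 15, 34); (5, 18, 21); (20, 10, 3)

(12,38,51): 12+38 ≤ 51 → not valid
(10,16,27): 10+16 ≤ 27 → not valid
(14,19,36): 14+19 ≤ 36 → not valid
(15,18,34): 15+18 ≤ 34 → not valid
(5,18,21): 5+18 > 21 → valid
(3,10,20): 3+10 ≤ 20 → not valid
1 of the 6 triples forms a triangle.

1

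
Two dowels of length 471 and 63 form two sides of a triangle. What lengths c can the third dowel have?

By the triangle inequality, c must be less than 471 + 63 = 534 and greater than |471 − 63| = 408.

408 < c < 534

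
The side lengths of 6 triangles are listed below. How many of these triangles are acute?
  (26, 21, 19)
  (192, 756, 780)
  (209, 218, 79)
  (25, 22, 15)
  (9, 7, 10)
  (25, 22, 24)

(26,21,19): 19²+21² = 802 > 676 = 26² → acute
(192,756,780): 192²+756² = 608400 = 780² → right
(209,218,79): 79²+209² = 49922 > 47524 = 218² → acute
(25,22,15): 15²+22² = 709 > 625 = 25² → acute
(9,7,10): 7²+9² = 130 > 100 = 10² → acute
(25,22,24): 22²+24² = 1060 > 625 = 25² → acute
5 of the 6 are acute.

5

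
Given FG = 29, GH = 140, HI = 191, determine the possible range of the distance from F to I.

22 ≤ FI ≤ 360

The maximum is all hops collinear in one direction: 29 + 140 + 191 = 360.
The longest hop is 191; the others sum to 169. Folding the others back against it leaves at least 191 − 169 = 22.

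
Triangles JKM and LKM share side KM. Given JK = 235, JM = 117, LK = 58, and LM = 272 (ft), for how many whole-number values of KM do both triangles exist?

115

From triangle JKM: 118 < KM < 352.
From triangle LKM: 214 < KM < 330.
Intersection: 214 < KM < 330, so integers 215 through 329: 115 values.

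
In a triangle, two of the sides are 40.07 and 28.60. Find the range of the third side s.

11.47 < s < 68.67

By the triangle inequality, s must be less than 40.07 + 28.60 = 68.67 and greater than |40.07 − 28.60| = 11.47.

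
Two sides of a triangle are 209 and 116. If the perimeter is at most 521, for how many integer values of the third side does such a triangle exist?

Triangle inequality: 93 < x < 325. Perimeter ≤ 521 gives x ≤ 521 − 209 − 116 = 196.
So 93 < x ≤ 196; integers 94 through 196: 103 values.

103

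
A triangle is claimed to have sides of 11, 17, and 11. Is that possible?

The longest side is 17, and the other two sum to 22.
Since 22 > 17, the triangle inequality holds.

Yes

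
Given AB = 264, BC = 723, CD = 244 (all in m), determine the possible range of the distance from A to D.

The maximum is all hops collinear in one direction: 264 + 723 + 244 = 1231.
The longest hop is 723; the others sum to 508. Folding the others back against it leaves at least 723 − 508 = 215.

215 ≤ AD ≤ 1231 m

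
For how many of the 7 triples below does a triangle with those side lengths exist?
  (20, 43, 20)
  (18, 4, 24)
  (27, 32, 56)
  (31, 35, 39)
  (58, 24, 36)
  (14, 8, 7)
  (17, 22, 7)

5

(20,20,43): 20+20 ≤ 43 → not valid
(4,18,24): 4+18 ≤ 24 → not valid
(27,32,56): 27+32 > 56 → valid
(31,35,39): 31+35 > 39 → valid
(24,36,58): 24+36 > 58 → valid
(7,8,14): 7+8 > 14 → valid
(7,17,22): 7+17 > 22 → valid
5 of the 7 triples form a triangle.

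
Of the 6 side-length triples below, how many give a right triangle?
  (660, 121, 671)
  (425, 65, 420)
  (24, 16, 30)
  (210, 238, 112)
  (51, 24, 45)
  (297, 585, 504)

5

(660,121,671): 121²+660² = 450241 = 671² → right
(425,65,420): 65²+420² = 180625 = 425² → right
(24,16,30): 16²+24² = 832 < 900 = 30² → obtuse
(210,238,112): 112²+210² = 56644 = 238² → right
(51,24,45): 24²+45² = 2601 = 51² → right
(297,585,504): 297²+504² = 342225 = 585² → right
5 of the 6 are right.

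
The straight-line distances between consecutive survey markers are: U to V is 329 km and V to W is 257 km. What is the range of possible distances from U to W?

By the triangle inequality, |329 − 257| ≤ UW ≤ 329 + 257.

72 ≤ UW ≤ 586 km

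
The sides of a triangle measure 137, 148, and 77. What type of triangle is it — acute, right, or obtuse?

acute

Compare the square of the longest side to the sum of squares of the other two: 77² + 137² = 24698 > 21904 = 148².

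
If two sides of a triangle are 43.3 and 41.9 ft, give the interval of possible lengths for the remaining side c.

By the triangle inequality, c must be less than 43.3 + 41.9 = 85.2 and greater than |43.3 − 41.9| = 1.4.

1.4 < c < 85.2 (ft)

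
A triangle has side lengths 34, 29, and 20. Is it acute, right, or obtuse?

Compare the square of the longest side to the sum of squares of the other two: 20² + 29² = 1241 > 1156 = 34².

acute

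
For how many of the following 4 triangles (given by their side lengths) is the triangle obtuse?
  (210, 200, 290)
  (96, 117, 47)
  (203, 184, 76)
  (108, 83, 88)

2

(210,200,290): 200²+210² = 84100 = 290² → right
(96,117,47): 47²+96² = 11425 < 13689 = 117² → obtuse
(203,184,76): 76²+184² = 39632 < 41209 = 203² → obtuse
(108,83,88): 83²+88² = 14633 > 11664 = 108² → acute
2 of the 4 are obtuse.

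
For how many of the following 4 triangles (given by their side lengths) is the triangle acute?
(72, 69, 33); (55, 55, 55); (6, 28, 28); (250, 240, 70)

(72,69,33): 33²+69² = 5850 > 5184 = 72² → acute
(55,55,55): 55²+55² = 6050 > 3025 = 55² → acute
(6,28,28): 6²+28² = 820 > 784 = 28² → acute
(250,240,70): 70²+240² = 62500 = 250² → right
3 of the 4 are acute.

3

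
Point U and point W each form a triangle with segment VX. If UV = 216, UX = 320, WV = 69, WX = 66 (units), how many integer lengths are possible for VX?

30

From triangle UVX: 104 < VX < 536.
From triangle WVX: 3 < VX < 135.
Intersection: 104 < VX < 135, so integers 105 through 134: 30 values.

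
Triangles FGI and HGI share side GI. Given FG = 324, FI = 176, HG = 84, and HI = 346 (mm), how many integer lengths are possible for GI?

167

From triangle FGI: 148 < GI < 500.
From triangle HGI: 262 < GI < 430.
Intersection: 262 < GI < 430, so integers 263 through 429: 167 values.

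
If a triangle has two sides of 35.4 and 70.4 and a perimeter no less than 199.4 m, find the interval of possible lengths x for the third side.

Triangle inequality alone gives 35.0 < x < 105.8.
The perimeter condition gives x ≥ 199.4 − 35.4 − 70.4 = 93.6.
Intersecting the two: 93.6 ≤ x < 105.8.

93.6 ≤ x < 105.8 m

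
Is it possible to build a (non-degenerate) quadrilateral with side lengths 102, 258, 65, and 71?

No

For a quadrilateral, each side must be shorter than the sum of the others.
Here the longest side is 258, but the remaining 3 sides sum to only 238.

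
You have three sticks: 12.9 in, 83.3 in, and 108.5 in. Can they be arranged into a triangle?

No

The longest side is 108.5, but the other two sum to only 96.2.
96.2 < 108.5, so the triangle inequality fails.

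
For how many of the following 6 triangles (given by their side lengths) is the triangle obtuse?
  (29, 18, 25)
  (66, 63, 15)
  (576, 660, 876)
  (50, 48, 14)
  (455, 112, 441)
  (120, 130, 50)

(29,18,25): 18²+25² = 949 > 841 = 29² → acute
(66,63,15): 15²+63² = 4194 < 4356 = 66² → obtuse
(576,660,876): 576²+660² = 767376 = 876² → right
(50,48,14): 14²+48² = 2500 = 50² → right
(455,112,441): 112²+441² = 207025 = 455² → right
(120,130,50): 50²+120² = 16900 = 130² → right
1 of the 6 is obtuse.

1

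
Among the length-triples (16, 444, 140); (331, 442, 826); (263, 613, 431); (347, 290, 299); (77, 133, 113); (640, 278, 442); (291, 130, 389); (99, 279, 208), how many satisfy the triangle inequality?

6

(16,140,444): 16+140 ≤ 444 → not valid
(331,442,826): 331+442 ≤ 826 → not valid
(263,431,613): 263+431 > 613 → valid
(290,299,347): 290+299 > 347 → valid
(77,113,133): 77+113 > 133 → valid
(278,442,640): 278+442 > 640 → valid
(130,291,389): 130+291 > 389 → valid
(99,208,279): 99+208 > 279 → valid
6 of the 8 triples form a triangle.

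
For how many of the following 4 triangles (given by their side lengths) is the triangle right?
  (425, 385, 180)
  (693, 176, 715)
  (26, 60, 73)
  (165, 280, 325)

3

(425,385,180): 180²+385² = 180625 = 425² → right
(693,176,715): 176²+693² = 511225 = 715² → right
(26,60,73): 26²+60² = 4276 < 5329 = 73² → obtuse
(165,280,325): 165²+280² = 105625 = 325² → right
3 of the 4 are right.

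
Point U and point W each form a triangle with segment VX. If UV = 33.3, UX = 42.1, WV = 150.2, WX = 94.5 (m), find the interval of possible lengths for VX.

55.7 < VX < 75.4

From triangle UVX: |33.3 − 42.1| < VX < 33.3 + 42.1, i.e. 8.8 < VX < 75.4.
From triangle WVX: 55.7 < VX < 244.7.
Both must hold, so VX lies in the intersection.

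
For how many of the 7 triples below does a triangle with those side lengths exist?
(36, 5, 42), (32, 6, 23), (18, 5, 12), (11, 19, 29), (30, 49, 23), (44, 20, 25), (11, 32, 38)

4

(5,36,42): 5+36 ≤ 42 → not valid
(6,23,32): 6+23 ≤ 32 → not valid
(5,12,18): 5+12 ≤ 18 → not valid
(11,19,29): 11+19 > 29 → valid
(23,30,49): 23+30 > 49 → valid
(20,25,44): 20+25 > 44 → valid
(11,32,38): 11+32 > 38 → valid
4 of the 7 triples form a triangle.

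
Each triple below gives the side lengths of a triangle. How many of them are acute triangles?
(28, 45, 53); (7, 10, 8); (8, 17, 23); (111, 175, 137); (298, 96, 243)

2

(28,45,53): 28²+45² = 2809 = 53² → right
(7,10,8): 7²+8² = 113 > 100 = 10² → acute
(8,17,23): 8²+17² = 353 < 529 = 23² → obtuse
(111,175,137): 111²+137² = 31090 > 30625 = 175² → acute
(298,96,243): 96²+243² = 68265 < 88804 = 298² → obtuse
2 of the 5 are acute.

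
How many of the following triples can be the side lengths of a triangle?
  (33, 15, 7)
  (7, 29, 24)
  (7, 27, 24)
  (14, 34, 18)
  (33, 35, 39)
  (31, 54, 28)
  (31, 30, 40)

5

(7,15,33): 7+15 ≤ 33 → not valid
(7,24,29): 7+24 > 29 → valid
(7,24,27): 7+24 > 27 → valid
(14,18,34): 14+18 ≤ 34 → not valid
(33,35,39): 33+35 > 39 → valid
(28,31,54): 28+31 > 54 → valid
(30,31,40): 30+31 > 40 → valid
5 of the 7 triples form a triangle.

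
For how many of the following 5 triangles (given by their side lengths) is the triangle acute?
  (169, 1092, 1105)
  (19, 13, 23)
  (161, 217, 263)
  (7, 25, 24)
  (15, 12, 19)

(169,1092,1105): 169²+1092² = 1221025 = 1105² → right
(19,13,23): 13²+19² = 530 > 529 = 23² → acute
(161,217,263): 161²+217² = 73010 > 69169 = 263² → acute
(7,25,24): 7²+24² = 625 = 25² → right
(15,12,19): 12²+15² = 369 > 361 = 19² → acute
3 of the 5 are acute.

3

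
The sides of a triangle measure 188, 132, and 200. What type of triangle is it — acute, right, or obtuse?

Compare the square of the longest side to the sum of squares of the other two: 132² + 188² = 52768 > 40000 = 200².

acute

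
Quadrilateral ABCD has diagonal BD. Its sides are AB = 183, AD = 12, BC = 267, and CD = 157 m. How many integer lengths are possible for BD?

From triangle ABD: 171 < BD < 195.
From triangle CBD: 110 < BD < 424.
Intersection: 171 < BD < 195, so integers 172 through 194: 23 values.

23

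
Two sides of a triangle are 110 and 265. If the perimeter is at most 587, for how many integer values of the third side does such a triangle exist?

Triangle inequality: 155 < x < 375. Perimeter ≤ 587 gives x ≤ 587 − 110 − 265 = 212.
So 155 < x ≤ 212; integers 156 through 212: 57 values.

57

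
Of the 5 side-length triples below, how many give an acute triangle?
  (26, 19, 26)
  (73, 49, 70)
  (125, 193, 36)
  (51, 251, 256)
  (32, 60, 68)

(26,19,26): 19²+26² = 1037 > 676 = 26² → acute
(73,49,70): 49²+70² = 7301 > 5329 = 73² → acute
(125,193,36): 36+125 ≤ 193, not a triangle
(51,251,256): 51²+251² = 65602 > 65536 = 256² → acute
(32,60,68): 32²+60² = 4624 = 68² → right
3 of the 5 are acute.

3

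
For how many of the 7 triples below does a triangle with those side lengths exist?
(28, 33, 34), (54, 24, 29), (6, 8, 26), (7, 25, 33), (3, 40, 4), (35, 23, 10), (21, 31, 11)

(28,33,34): 28+33 > 34 → valid
(24,29,54): 24+29 ≤ 54 → not valid
(6,8,26): 6+8 ≤ 26 → not valid
(7,25,33): 7+25 ≤ 33 → not valid
(3,4,40): 3+4 ≤ 40 → not valid
(10,23,35): 10+23 ≤ 35 → not valid
(11,21,31): 11+21 > 31 → valid
2 of the 7 triples form a triangle.

2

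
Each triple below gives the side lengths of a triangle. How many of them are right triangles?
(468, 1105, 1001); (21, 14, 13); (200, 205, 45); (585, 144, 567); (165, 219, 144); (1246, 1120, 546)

(468,1105,1001): 468²+1001² = 1221025 = 1105² → right
(21,14,13): 13²+14² = 365 < 441 = 21² → obtuse
(200,205,45): 45²+200² = 42025 = 205² → right
(585,144,567): 144²+567² = 342225 = 585² → right
(165,219,144): 144²+165² = 47961 = 219² → right
(1246,1120,546): 546²+1120² = 1552516 = 1246² → right
5 of the 6 are right.

5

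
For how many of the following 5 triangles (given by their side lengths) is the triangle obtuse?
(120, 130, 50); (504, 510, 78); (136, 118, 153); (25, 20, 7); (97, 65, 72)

(120,130,50): 50²+120² = 16900 = 130² → right
(504,510,78): 78²+504² = 260100 = 510² → right
(136,118,153): 118²+136² = 32420 > 23409 = 153² → acute
(25,20,7): 7²+20² = 449 < 625 = 25² → obtuse
(97,65,72): 65²+72² = 9409 = 97² → right
1 of the 5 is obtuse.

1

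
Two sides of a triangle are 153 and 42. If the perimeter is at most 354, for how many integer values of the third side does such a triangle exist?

48

Triangle inequality: 111 < x < 195. Perimeter ≤ 354 gives x ≤ 354 − 153 − 42 = 159.
So 111 < x ≤ 159; integers 112 through 159: 48 values.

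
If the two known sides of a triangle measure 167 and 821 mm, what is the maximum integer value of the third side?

987

The third side must be strictly less than 167 + 821 = 988.
The largest integer below 988 is 987.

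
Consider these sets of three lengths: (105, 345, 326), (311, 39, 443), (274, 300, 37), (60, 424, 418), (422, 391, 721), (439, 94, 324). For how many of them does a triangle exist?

(105,326,345): 105+326 > 345 → valid
(39,311,443): 39+311 ≤ 443 → not valid
(37,274,300): 37+274 > 300 → valid
(60,418,424): 60+418 > 424 → valid
(391,422,721): 391+422 > 721 → valid
(94,324,439): 94+324 ≤ 439 → not valid
4 of the 6 triples form a triangle.

4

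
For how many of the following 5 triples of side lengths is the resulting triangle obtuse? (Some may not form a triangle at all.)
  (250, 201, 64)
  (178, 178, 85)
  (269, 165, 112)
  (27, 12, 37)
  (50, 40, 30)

(250,201,64): 64²+201² = 44497 < 62500 = 250² → obtuse
(178,178,85): 85²+178² = 38909 > 31684 = 178² → acute
(269,165,112): 112²+165² = 39769 < 72361 = 269² → obtuse
(27,12,37): 12²+27² = 873 < 1369 = 37² → obtuse
(50,40,30): 30²+40² = 2500 = 50² → right
3 of the 5 are obtuse.

3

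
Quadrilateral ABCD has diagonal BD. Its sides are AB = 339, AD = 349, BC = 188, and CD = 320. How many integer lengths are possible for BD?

375

From triangle ABD: 10 < BD < 688.
From triangle CBD: 132 < BD < 508.
Intersection: 132 < BD < 508, so integers 133 through 507: 375 values.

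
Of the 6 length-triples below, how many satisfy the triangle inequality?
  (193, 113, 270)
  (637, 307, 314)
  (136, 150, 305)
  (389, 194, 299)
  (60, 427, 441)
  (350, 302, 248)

(113,193,270): 113+193 > 270 → valid
(307,314,637): 307+314 ≤ 637 → not valid
(136,150,305): 136+150 ≤ 305 → not valid
(194,299,389): 194+299 > 389 → valid
(60,427,441): 60+427 > 441 → valid
(248,302,350): 248+302 > 350 → valid
4 of the 6 triples form a triangle.

4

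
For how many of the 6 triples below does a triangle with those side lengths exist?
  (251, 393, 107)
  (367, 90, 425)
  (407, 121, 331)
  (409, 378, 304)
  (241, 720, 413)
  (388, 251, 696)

3

(107,251,393): 107+251 ≤ 393 → not valid
(90,367,425): 90+367 > 425 → valid
(121,331,407): 121+331 > 407 → valid
(304,378,409): 304+378 > 409 → valid
(241,413,720): 241+413 ≤ 720 → not valid
(251,388,696): 251+388 ≤ 696 → not valid
3 of the 6 triples form a triangle.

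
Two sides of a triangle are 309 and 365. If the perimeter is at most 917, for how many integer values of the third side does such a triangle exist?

187

Triangle inequality: 56 < x < 674. Perimeter ≤ 917 gives x ≤ 917 − 309 − 365 = 243.
So 56 < x ≤ 243; integers 57 through 243: 187 values.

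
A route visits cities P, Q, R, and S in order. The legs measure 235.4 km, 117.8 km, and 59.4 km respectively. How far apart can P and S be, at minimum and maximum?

The maximum is all hops collinear in one direction: 235.4 + 117.8 + 59.4 = 412.6.
The longest hop is 235.4; the others sum to 177.2. Folding the others back against it leaves at least 235.4 − 177.2 = 58.2.

58.2 ≤ PS ≤ 412.6 km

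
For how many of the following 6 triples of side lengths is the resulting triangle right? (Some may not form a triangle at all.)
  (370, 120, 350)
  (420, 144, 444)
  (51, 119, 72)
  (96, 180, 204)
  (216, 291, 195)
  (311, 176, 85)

(370,120,350): 120²+350² = 136900 = 370² → right
(420,144,444): 144²+420² = 197136 = 444² → right
(51,119,72): 51²+72² = 7785 < 14161 = 119² → obtuse
(96,180,204): 96²+180² = 41616 = 204² → right
(216,291,195): 195²+216² = 84681 = 291² → right
(311,176,85): 85+176 ≤ 311, not a triangle
4 of the 6 are right.

4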